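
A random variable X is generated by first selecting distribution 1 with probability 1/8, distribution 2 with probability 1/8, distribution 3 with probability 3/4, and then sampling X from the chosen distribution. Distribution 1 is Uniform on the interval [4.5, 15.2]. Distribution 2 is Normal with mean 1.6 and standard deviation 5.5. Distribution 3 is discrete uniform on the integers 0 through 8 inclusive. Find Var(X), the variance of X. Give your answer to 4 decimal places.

14.7857

Per component, 1: μ=9.85, E[X²]=106.563; 2: μ=1.6, E[X²]=32.81; 3: μ=4, E[X²]=22.6667.
E[X] = 0.125·9.85 + 0.125·1.6 + 0.75·4 = 4.43125.
E[X²] = 0.125·106.563 + 0.125·32.81 + 0.75·22.6667 = 34.4217.
Var(X) = E[X²] − (E[X])² = 34.4217 − 19.636 = 14.7857.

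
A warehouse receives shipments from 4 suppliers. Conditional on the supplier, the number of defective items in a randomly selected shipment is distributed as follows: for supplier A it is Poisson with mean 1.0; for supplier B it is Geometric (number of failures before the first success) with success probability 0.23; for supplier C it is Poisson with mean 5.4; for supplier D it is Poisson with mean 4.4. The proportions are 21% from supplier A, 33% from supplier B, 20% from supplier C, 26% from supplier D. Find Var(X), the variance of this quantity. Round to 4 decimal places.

Per component, A: μ=1, E[X²]=2; B: μ=3.34783, E[X²]=25.7637; C: μ=5.4, E[X²]=34.56; D: μ=4.4, E[X²]=23.76.
E[X] = 0.21·1 + 0.33·3.34783 + 0.2·5.4 + 0.26·4.4 = 3.53878.
E[X²] = 0.21·2 + 0.33·25.7637 + 0.2·34.56 + 0.26·23.76 = 22.0116.
Var(X) = E[X²] − (E[X])² = 22.0116 − 12.523 = 9.48864.

9.4886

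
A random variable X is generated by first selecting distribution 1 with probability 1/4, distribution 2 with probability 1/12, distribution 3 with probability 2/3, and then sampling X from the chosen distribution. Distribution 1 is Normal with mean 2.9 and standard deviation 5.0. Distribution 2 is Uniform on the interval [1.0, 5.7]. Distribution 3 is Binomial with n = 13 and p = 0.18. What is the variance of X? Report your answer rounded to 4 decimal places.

Per component, 1: μ=2.9, E[X²]=33.41; 2: μ=3.35, E[X²]=13.0633; 3: μ=2.34, E[X²]=7.3944.
E[X] = 0.25·2.9 + 0.0833333·3.35 + 0.666667·2.34 = 2.56417.
E[X²] = 0.25·33.41 + 0.0833333·13.0633 + 0.666667·7.3944 = 14.3707.
Var(X) = E[X²] − (E[X])² = 14.3707 − 6.57495 = 7.79576.

7.7958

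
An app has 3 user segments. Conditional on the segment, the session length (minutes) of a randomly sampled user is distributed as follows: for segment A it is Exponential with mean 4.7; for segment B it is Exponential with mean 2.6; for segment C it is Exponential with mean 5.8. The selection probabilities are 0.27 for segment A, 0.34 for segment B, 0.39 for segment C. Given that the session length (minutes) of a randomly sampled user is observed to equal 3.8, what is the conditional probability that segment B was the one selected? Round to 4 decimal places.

Likelihoods f(3.8 | ·): A: 0.0947917; B: 0.0891843; C: 0.0895435.
Posterior ∝ prior × likelihood. Numerator for B: 0.34·0.0891843 = 0.0303227.
Normalizing constant: 0.27·0.0947917 + 0.34·0.0891843 + 0.39·0.0895435 = 0.0908384.
P(B | observation) = 0.0303227 / 0.0908384 = 0.333809.

0.3338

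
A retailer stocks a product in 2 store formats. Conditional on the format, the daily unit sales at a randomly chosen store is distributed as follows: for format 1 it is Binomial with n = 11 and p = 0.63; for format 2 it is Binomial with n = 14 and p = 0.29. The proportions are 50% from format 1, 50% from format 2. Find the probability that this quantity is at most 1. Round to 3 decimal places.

Conditional on each format, P(X ≤ 1): 1: 0.000351027; 2: 0.0555747.
By total probability, P(X ≤ 1) = 0.5·0.000351027 + 0.5·0.0555747 = 0.0279628.

0.028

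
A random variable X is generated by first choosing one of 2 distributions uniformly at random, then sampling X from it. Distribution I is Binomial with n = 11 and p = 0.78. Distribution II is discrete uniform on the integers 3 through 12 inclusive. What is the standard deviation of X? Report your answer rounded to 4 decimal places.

Per component, I: μ=8.58, E[X²]=75.504; II: μ=7.5, E[X²]=64.5.
E[X] = 0.5·8.58 + 0.5·7.5 = 8.04.
E[X²] = 0.5·75.504 + 0.5·64.5 = 70.002.
Var(X) = E[X²] − (E[X])² = 70.002 − 64.6416 = 5.3604.
SD(X) = √5.3604 = 2.31525.

2.3153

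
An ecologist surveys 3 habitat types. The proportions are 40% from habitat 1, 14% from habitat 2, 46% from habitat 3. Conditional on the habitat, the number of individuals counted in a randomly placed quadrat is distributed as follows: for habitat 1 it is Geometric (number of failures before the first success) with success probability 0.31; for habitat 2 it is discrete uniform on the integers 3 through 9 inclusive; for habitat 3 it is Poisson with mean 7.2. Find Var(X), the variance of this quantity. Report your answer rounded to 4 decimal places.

12.1871

Per component, 1: μ=2.22581, E[X²]=12.1342; 2: μ=6, E[X²]=40; 3: μ=7.2, E[X²]=59.04.
E[X] = 0.4·2.22581 + 0.14·6 + 0.46·7.2 = 5.04232.
E[X²] = 0.4·12.1342 + 0.14·40 + 0.46·59.04 = 37.6121.
Var(X) = E[X²] − (E[X])² = 37.6121 − 25.425 = 12.1871.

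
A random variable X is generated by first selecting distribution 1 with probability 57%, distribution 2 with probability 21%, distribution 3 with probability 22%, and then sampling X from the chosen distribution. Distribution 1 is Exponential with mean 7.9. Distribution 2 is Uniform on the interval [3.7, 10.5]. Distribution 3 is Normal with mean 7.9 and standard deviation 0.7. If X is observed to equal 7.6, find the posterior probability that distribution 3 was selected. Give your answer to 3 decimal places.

Likelihoods f(7.6 | ·): 1: 0.0483694; 2: 0.147059; 3: 0.51991.
Posterior ∝ prior × likelihood. Numerator for 3: 0.22·0.51991 = 0.11438.
Normalizing constant: 0.57·0.0483694 + 0.21·0.147059 + 0.22·0.51991 = 0.172833.
P(3 | observation) = 0.11438 / 0.172833 = 0.661795.

0.662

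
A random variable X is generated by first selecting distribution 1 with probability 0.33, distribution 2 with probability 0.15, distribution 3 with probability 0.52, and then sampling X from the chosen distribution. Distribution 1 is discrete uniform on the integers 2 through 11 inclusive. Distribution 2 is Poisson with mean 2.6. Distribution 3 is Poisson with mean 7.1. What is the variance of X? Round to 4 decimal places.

Per component, 1: μ=6.5, E[X²]=50.5; 2: μ=2.6, E[X²]=9.36; 3: μ=7.1, E[X²]=57.51.
E[X] = 0.33·6.5 + 0.15·2.6 + 0.52·7.1 = 6.227.
E[X²] = 0.33·50.5 + 0.15·9.36 + 0.52·57.51 = 47.9742.
Var(X) = E[X²] − (E[X])² = 47.9742 − 38.7755 = 9.19867.

9.1987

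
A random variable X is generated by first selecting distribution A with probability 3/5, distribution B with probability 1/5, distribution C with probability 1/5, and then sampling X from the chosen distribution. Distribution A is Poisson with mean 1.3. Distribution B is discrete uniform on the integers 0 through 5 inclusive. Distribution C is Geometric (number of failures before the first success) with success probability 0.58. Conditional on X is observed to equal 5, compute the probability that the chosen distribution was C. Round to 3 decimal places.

Likelihoods P(X=5 | ·): A: 0.00843243; B: 0.166667; C: 0.00758009.
Posterior ∝ prior × likelihood. Numerator for C: 0.2·0.00758009 = 0.00151602.
Normalizing constant: 0.6·0.00843243 + 0.2·0.166667 + 0.2·0.00758009 = 0.0399088.
P(C | observation) = 0.00151602 / 0.0399088 = 0.0379871.

0.038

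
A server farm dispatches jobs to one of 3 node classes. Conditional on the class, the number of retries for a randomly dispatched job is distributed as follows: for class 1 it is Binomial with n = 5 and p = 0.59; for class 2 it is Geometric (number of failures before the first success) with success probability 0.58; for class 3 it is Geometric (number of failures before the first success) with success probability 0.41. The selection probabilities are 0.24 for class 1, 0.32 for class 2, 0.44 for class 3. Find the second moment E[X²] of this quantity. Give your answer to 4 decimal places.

For each component E[X²] = Var + (mean)², giving 1: 9.912; 2: 1.77289; 3: 5.58061.
Overall E[X²] = 0.24·9.912 + 0.32·1.77289 + 0.44·5.58061 = 5.40167.

5.4017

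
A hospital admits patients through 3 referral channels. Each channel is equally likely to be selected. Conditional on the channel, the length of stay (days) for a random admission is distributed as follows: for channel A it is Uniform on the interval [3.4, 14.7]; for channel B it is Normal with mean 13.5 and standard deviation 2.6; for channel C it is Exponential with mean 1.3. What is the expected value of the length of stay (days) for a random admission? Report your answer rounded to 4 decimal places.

7.9500

Component means — A: 9.05; B: 13.5; C: 1.3.
E[X] = 0.333333·9.05 + 0.333333·13.5 + 0.333333·1.3 = 7.95.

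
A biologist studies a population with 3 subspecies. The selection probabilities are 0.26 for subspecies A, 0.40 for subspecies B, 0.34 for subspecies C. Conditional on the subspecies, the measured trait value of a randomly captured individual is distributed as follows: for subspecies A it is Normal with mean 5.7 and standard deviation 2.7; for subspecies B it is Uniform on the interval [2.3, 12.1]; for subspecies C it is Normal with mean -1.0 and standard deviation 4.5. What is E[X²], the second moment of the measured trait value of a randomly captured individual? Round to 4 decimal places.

For each component E[X²] = Var + (mean)², giving A: 39.78; B: 59.8433; C: 21.25.
Overall E[X²] = 0.26·39.78 + 0.4·59.8433 + 0.34·21.25 = 41.5051.

41.5051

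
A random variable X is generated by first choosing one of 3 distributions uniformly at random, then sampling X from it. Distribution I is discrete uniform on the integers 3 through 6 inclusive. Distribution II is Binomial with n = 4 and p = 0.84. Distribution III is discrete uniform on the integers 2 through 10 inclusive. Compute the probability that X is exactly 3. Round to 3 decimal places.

0.247

Conditional on each component, P(X = 3): I: 0.25; II: 0.379331; III: 0.111111.
By total probability, P(X = 3) = 0.333333·0.25 + 0.333333·0.379331 + 0.333333·0.111111 = 0.246814.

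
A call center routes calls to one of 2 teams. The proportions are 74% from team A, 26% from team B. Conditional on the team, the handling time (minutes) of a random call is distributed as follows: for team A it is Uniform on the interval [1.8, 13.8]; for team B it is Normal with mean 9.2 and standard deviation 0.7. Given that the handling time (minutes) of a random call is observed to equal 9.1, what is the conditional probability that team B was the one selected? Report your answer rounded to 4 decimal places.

0.7040

Likelihoods f(9.1 | ·): A: 0.0833333; B: 0.564132.
Posterior ∝ prior × likelihood. Numerator for B: 0.26·0.564132 = 0.146674.
Normalizing constant: 0.74·0.0833333 + 0.26·0.564132 = 0.208341.
P(B | observation) = 0.146674 / 0.208341 = 0.704011.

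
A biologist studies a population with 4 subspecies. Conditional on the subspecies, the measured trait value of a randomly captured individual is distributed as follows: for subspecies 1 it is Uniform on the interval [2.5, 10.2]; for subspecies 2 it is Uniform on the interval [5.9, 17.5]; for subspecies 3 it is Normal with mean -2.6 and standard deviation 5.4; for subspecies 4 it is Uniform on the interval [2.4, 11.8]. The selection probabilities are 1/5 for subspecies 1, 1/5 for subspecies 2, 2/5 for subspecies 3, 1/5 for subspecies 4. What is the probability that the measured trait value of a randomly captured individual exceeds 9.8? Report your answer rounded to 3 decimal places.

0.190

Conditional on each subspecies, P(X > 9.8): 1: 0.0519481; 2: 0.663793; 3: 0.0108295; 4: 0.212766.
By total probability, P(X > 9.8) = 0.2·0.0519481 + 0.2·0.663793 + 0.4·0.0108295 + 0.2·0.212766 = 0.190033.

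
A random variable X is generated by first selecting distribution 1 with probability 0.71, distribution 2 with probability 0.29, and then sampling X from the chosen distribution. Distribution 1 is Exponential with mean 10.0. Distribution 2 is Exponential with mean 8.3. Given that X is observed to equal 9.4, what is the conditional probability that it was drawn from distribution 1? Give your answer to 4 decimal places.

Likelihoods f(9.4 | ·): 1: 0.0390628; 2: 0.0388213.
Posterior ∝ prior × likelihood. Numerator for 1: 0.71·0.0390628 = 0.0277346.
Normalizing constant: 0.71·0.0390628 + 0.29·0.0388213 = 0.0389928.
P(1 | observation) = 0.0277346 / 0.0389928 = 0.711275.

0.7113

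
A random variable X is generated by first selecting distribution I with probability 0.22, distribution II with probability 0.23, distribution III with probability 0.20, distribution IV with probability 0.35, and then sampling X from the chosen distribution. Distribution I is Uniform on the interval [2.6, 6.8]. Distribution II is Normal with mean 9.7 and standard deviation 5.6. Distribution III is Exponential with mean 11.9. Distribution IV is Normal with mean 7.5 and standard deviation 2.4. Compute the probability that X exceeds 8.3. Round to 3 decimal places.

0.367

Conditional on each component, P(X > 8.3): I: 0; II: 0.598706; III: 0.497839; IV: 0.369441.
By total probability, P(X > 8.3) = 0.22·0 + 0.23·0.598706 + 0.2·0.497839 + 0.35·0.369441 = 0.366575.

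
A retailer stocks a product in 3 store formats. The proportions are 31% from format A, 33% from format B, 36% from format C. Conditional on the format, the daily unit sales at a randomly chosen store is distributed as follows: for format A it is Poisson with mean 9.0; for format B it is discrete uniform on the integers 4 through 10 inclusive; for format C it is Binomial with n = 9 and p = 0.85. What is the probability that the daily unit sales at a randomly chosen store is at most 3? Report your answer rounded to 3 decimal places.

0.007

Conditional on each format, P(X ≤ 3): A: 0.0212265; B: 0; C: 0.000634042.
By total probability, P(X ≤ 3) = 0.31·0.0212265 + 0.33·0 + 0.36·0.000634042 = 0.00680847.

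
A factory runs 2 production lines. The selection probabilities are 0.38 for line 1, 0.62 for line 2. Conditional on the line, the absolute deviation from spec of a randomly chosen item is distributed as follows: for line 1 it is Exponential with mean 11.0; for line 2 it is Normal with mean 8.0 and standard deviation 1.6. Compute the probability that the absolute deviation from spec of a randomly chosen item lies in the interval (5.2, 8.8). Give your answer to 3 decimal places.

Conditional on each line, P(5.2 < X < 8.8): 1: 0.173971; 2: 0.651403.
By total probability, P(5.2 < X < 8.8) = 0.38·0.173971 + 0.62·0.651403 = 0.469979.

0.470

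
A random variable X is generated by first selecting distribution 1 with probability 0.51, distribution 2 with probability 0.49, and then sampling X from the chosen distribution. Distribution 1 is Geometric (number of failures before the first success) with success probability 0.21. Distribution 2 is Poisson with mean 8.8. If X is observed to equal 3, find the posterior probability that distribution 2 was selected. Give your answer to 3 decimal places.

0.137

Likelihoods P(X=3 | ·): 1: 0.103538; 2: 0.0171201.
Posterior ∝ prior × likelihood. Numerator for 2: 0.49·0.0171201 = 0.00838883.
Normalizing constant: 0.51·0.103538 + 0.49·0.0171201 = 0.0611933.
P(2 | observation) = 0.00838883 / 0.0611933 = 0.137087.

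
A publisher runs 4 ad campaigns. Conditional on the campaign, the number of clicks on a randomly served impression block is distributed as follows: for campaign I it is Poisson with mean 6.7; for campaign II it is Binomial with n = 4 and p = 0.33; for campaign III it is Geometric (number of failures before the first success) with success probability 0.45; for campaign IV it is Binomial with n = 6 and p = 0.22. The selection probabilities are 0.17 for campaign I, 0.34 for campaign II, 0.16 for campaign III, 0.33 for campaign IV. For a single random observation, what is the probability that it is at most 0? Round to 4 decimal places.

Conditional on each campaign, P(X ≤ 0): I: 0.00123091; II: 0.201511; III: 0.45; IV: 0.2252.
By total probability, P(X ≤ 0) = 0.17·0.00123091 + 0.34·0.201511 + 0.16·0.45 + 0.33·0.2252 = 0.215039.

0.2150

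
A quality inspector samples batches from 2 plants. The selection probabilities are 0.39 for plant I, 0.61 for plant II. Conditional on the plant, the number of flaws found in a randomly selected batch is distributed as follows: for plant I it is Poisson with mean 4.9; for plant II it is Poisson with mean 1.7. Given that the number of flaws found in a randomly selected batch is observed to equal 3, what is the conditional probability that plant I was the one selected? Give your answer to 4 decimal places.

0.3843

Likelihoods P(X=3 | ·): I: 0.146014; II: 0.149587.
Posterior ∝ prior × likelihood. Numerator for I: 0.39·0.146014 = 0.0569454.
Normalizing constant: 0.39·0.146014 + 0.61·0.149587 = 0.148194.
P(I | observation) = 0.0569454 / 0.148194 = 0.384263.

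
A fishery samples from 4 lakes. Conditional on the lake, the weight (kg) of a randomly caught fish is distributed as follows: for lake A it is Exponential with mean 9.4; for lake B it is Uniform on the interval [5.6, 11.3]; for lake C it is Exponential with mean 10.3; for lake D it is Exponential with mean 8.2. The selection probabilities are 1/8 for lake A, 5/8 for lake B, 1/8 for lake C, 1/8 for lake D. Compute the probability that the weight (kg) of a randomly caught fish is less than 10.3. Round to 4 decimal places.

0.7670

Conditional on each lake, P(X < 10.3): A: 0.665709; B: 0.824561; C: 0.632121; D: 0.715237.
By total probability, P(X < 10.3) = 0.125·0.665709 + 0.625·0.824561 + 0.125·0.632121 + 0.125·0.715237 = 0.766984.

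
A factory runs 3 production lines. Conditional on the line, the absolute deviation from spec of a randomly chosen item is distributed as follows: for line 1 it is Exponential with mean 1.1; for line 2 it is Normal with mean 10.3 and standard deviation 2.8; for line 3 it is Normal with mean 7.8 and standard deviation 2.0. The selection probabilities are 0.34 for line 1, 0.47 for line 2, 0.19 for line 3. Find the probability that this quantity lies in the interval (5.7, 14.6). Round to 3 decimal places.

0.581

Conditional on each line, P(5.7 < X < 14.6): 1: 0.00561606; 2: 0.88749; 3: 0.852804.
By total probability, P(5.7 < X < 14.6) = 0.34·0.00561606 + 0.47·0.88749 + 0.19·0.852804 = 0.581062.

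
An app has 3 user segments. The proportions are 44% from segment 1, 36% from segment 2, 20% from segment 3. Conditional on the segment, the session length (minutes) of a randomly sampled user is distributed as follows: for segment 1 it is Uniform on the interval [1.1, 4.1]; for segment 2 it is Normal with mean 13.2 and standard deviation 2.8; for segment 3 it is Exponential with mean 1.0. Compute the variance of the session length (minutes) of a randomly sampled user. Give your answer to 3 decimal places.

Per component, 1: μ=2.6, E[X²]=7.51; 2: μ=13.2, E[X²]=182.08; 3: μ=1, E[X²]=2.
E[X] = 0.44·2.6 + 0.36·13.2 + 0.2·1 = 6.096.
E[X²] = 0.44·7.51 + 0.36·182.08 + 0.2·2 = 69.2532.
Var(X) = E[X²] − (E[X])² = 69.2532 − 37.1612 = 32.092.

32.092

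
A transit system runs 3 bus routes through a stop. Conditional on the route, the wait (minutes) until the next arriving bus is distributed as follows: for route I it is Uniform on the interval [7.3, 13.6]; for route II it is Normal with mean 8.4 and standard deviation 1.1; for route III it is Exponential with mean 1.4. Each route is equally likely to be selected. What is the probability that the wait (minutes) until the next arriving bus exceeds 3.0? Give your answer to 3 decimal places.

0.706

Conditional on each route, P(X > 3.0): I: 1; II: 1; III: 0.117319.
By total probability, P(X > 3.0) = 0.333333·1 + 0.333333·1 + 0.333333·0.117319 = 0.705773.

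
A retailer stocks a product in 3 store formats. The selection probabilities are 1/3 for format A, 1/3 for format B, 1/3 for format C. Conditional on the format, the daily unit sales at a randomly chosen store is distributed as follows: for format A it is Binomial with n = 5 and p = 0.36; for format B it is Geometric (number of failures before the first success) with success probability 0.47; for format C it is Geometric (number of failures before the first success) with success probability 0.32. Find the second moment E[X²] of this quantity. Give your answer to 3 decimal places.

For each component E[X²] = Var + (mean)², giving A: 4.392; B: 3.67089; C: 11.1562.
Overall E[X²] = 0.333333·4.392 + 0.333333·3.67089 + 0.333333·11.1562 = 6.40638.

6.406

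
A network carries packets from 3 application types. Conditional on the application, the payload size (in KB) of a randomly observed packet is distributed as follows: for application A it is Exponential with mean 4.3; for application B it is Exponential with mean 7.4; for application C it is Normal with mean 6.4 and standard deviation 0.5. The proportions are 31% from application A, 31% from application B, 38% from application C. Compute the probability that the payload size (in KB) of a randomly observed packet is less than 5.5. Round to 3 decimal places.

0.400

Conditional on each application, P(X < 5.5): A: 0.721704; B: 0.524431; C: 0.0359303.
By total probability, P(X < 5.5) = 0.31·0.721704 + 0.31·0.524431 + 0.38·0.0359303 = 0.399955.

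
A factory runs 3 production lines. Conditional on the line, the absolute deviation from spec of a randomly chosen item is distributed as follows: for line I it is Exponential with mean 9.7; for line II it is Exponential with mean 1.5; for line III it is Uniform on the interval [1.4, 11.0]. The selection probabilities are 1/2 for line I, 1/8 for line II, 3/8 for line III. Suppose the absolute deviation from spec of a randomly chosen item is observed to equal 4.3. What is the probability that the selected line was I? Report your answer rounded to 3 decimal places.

Likelihoods f(4.3 | ·): I: 0.0661768; II: 0.0379255; III: 0.104167.
Posterior ∝ prior × likelihood. Numerator for I: 0.5·0.0661768 = 0.0330884.
Normalizing constant: 0.5·0.0661768 + 0.125·0.0379255 + 0.375·0.104167 = 0.0768916.
P(I | observation) = 0.0330884 / 0.0768916 = 0.430325.

0.430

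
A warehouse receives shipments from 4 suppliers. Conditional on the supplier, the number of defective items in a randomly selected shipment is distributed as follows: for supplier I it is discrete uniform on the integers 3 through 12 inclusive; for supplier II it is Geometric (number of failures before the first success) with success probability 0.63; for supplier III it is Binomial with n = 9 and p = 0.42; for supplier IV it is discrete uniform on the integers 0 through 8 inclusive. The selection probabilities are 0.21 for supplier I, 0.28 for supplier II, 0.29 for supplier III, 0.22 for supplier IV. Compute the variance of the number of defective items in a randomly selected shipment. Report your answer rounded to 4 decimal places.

Per component, I: μ=7.5, E[X²]=64.5; II: μ=0.587302, E[X²]=1.27715; III: μ=3.78, E[X²]=16.4808; IV: μ=4, E[X²]=22.6667.
E[X] = 0.21·7.5 + 0.28·0.587302 + 0.29·3.78 + 0.22·4 = 3.71564.
E[X²] = 0.21·64.5 + 0.28·1.27715 + 0.29·16.4808 + 0.22·22.6667 = 23.6687.
Var(X) = E[X²] − (E[X])² = 23.6687 − 13.806 = 9.86269.

9.8627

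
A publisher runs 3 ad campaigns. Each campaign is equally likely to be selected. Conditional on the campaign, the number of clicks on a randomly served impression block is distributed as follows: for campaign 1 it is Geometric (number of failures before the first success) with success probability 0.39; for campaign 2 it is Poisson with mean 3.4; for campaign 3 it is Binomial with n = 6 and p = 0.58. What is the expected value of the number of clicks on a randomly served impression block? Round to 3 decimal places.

Component means — 1: 1.5641; 2: 3.4; 3: 3.48.
E[X] = 0.333333·1.5641 + 0.333333·3.4 + 0.333333·3.48 = 2.8147.

2.815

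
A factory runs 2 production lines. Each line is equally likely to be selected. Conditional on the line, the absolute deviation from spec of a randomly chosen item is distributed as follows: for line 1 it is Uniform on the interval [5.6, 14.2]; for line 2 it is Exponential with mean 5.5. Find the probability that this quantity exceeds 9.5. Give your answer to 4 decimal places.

Conditional on each line, P(X > 9.5): 1: 0.546512; 2: 0.177769.
By total probability, P(X > 9.5) = 0.5·0.546512 + 0.5·0.177769 = 0.36214.

0.3621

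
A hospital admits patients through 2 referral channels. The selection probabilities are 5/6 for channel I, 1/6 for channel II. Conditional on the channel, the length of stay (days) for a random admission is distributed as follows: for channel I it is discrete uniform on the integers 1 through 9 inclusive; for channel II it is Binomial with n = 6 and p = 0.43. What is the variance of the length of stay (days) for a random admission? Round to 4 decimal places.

6.6140

Per component, I: μ=5, E[X²]=31.6667; II: μ=2.58, E[X²]=8.127.
E[X] = 0.833333·5 + 0.166667·2.58 = 4.59667.
E[X²] = 0.833333·31.6667 + 0.166667·8.127 = 27.7434.
Var(X) = E[X²] − (E[X])² = 27.7434 − 21.1293 = 6.61404.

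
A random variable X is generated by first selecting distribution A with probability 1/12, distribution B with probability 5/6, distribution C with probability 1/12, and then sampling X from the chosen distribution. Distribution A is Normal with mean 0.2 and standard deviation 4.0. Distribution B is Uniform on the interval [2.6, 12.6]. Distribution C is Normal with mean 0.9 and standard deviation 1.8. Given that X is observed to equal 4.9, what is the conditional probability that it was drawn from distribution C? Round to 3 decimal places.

0.018

Likelihoods f(4.9 | ·): A: 0.0500093; B: 0.1; C: 0.0187631.
Posterior ∝ prior × likelihood. Numerator for C: 0.0833333·0.0187631 = 0.00156359.
Normalizing constant: 0.0833333·0.0500093 + 0.833333·0.1 + 0.0833333·0.0187631 = 0.0890644.
P(C | observation) = 0.00156359 / 0.0890644 = 0.0175558.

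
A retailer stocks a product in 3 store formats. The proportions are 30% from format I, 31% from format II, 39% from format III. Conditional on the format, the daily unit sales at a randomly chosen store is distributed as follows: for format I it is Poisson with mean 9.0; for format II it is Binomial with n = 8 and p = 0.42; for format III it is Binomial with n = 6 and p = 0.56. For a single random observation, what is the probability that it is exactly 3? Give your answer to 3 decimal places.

0.206

Conditional on each format, P(X = 3): I: 0.0149943; II: 0.272318; III: 0.299193.
By total probability, P(X = 3) = 0.3·0.0149943 + 0.31·0.272318 + 0.39·0.299193 = 0.205602.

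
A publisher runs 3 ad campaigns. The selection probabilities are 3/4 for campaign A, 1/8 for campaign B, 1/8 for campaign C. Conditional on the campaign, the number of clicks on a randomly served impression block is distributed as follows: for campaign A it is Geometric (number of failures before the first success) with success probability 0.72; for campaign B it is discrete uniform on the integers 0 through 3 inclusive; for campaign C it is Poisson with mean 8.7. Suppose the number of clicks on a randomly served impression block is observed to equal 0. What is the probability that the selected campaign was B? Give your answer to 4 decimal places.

Likelihoods P(X=0 | ·): A: 0.72; B: 0.25; C: 0.000166586.
Posterior ∝ prior × likelihood. Numerator for B: 0.125·0.25 = 0.03125.
Normalizing constant: 0.75·0.72 + 0.125·0.25 + 0.125·0.000166586 = 0.571271.
P(B | observation) = 0.03125 / 0.571271 = 0.0547026.

0.0547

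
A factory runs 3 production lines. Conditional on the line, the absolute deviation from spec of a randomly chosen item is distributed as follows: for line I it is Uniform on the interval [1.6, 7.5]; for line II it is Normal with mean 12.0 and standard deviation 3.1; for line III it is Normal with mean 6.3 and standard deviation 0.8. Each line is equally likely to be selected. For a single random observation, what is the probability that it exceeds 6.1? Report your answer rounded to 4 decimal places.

Conditional on each line, P(X > 6.1): I: 0.237288; II: 0.971494; III: 0.598706.
By total probability, P(X > 6.1) = 0.333333·0.237288 + 0.333333·0.971494 + 0.333333·0.598706 = 0.602496.

0.6025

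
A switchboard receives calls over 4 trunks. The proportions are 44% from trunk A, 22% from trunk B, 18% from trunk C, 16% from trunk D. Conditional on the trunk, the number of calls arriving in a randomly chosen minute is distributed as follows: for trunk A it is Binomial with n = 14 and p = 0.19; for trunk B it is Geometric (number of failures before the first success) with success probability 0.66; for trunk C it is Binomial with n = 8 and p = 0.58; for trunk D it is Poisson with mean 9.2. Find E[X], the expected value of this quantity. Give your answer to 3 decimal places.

Component means — A: 2.66; B: 0.515152; C: 4.64; D: 9.2.
E[X] = 0.44·2.66 + 0.22·0.515152 + 0.18·4.64 + 0.16·9.2 = 3.59093.

3.591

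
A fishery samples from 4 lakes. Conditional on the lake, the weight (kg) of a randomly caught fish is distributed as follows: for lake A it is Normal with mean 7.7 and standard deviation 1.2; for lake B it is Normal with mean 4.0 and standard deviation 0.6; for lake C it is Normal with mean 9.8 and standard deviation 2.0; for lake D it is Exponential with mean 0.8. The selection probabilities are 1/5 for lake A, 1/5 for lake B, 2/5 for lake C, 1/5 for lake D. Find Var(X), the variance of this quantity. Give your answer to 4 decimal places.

Per component, A: μ=7.7, E[X²]=60.73; B: μ=4, E[X²]=16.36; C: μ=9.8, E[X²]=100.04; D: μ=0.8, E[X²]=1.28.
E[X] = 0.2·7.7 + 0.2·4 + 0.4·9.8 + 0.2·0.8 = 6.42.
E[X²] = 0.2·60.73 + 0.2·16.36 + 0.4·100.04 + 0.2·1.28 = 55.69.
Var(X) = E[X²] − (E[X])² = 55.69 − 41.2164 = 14.4736.

14.4736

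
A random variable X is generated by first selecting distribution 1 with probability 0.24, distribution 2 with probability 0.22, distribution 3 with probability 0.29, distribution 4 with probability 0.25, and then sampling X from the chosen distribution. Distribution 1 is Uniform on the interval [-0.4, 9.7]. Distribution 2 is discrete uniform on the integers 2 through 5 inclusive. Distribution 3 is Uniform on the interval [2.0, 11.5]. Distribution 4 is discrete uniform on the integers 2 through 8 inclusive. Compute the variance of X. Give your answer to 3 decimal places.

Per component, 1: μ=4.65, E[X²]=30.1233; 2: μ=3.5, E[X²]=13.5; 3: μ=6.75, E[X²]=53.0833; 4: μ=5, E[X²]=29.
E[X] = 0.24·4.65 + 0.22·3.5 + 0.29·6.75 + 0.25·5 = 5.0935.
E[X²] = 0.24·30.1233 + 0.22·13.5 + 0.29·53.0833 + 0.25·29 = 32.8438.
Var(X) = E[X²] − (E[X])² = 32.8438 − 25.9437 = 6.90002.

6.900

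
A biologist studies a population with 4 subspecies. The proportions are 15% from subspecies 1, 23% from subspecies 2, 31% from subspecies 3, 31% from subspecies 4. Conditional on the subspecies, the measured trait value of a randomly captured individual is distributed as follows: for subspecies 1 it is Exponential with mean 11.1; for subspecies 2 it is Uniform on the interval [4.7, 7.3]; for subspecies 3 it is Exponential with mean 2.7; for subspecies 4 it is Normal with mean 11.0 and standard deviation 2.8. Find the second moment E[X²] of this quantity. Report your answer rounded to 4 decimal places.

89.8328

For each component E[X²] = Var + (mean)², giving 1: 246.42; 2: 36.5633; 3: 14.58; 4: 128.84.
Overall E[X²] = 0.15·246.42 + 0.23·36.5633 + 0.31·14.58 + 0.31·128.84 = 89.8328.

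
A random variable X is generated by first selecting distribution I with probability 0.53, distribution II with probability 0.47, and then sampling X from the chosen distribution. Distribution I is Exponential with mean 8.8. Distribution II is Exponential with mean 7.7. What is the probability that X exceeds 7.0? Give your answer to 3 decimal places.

0.429

Conditional on each component, P(X > 7.0): I: 0.451376; II: 0.40289.
By total probability, P(X > 7.0) = 0.53·0.451376 + 0.47·0.40289 = 0.428588.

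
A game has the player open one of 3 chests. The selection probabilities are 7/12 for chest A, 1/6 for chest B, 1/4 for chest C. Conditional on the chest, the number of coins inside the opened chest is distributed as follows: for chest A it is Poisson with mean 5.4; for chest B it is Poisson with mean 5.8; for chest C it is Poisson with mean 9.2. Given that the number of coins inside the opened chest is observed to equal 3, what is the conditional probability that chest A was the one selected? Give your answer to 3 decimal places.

0.778

Likelihoods P(X=3 | ·): A: 0.118533; B: 0.098452; C: 0.013113.
Posterior ∝ prior × likelihood. Numerator for A: 0.583333·0.118533 = 0.0691443.
Normalizing constant: 0.583333·0.118533 + 0.166667·0.098452 + 0.25·0.013113 = 0.0888313.
P(A | observation) = 0.0691443 / 0.0888313 = 0.778378.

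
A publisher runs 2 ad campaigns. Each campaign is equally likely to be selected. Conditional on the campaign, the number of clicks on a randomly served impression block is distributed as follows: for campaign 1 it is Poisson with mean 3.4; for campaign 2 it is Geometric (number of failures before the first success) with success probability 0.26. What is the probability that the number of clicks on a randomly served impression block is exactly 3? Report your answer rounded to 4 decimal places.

0.1620

Conditional on each campaign, P(X = 3): 1: 0.218617; 2: 0.105358.
By total probability, P(X = 3) = 0.5·0.218617 + 0.5·0.105358 = 0.161988.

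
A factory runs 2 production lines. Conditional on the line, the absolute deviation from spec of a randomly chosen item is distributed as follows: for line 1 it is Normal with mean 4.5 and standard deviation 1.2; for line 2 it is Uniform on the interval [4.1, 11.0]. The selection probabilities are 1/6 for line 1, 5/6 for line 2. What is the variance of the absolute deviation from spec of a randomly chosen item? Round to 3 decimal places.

Per component, 1: μ=4.5, E[X²]=21.69; 2: μ=7.55, E[X²]=60.97.
E[X] = 0.166667·4.5 + 0.833333·7.55 = 7.04167.
E[X²] = 0.166667·21.69 + 0.833333·60.97 = 54.4233.
Var(X) = E[X²] − (E[X])² = 54.4233 − 49.5851 = 4.83826.

4.838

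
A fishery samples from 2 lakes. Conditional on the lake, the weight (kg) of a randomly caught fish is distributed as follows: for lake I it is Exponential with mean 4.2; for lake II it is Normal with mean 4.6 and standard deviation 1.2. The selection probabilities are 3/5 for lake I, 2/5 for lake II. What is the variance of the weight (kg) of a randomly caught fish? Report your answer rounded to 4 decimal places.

11.1984

Per component, I: μ=4.2, E[X²]=35.28; II: μ=4.6, E[X²]=22.6.
E[X] = 0.6·4.2 + 0.4·4.6 = 4.36.
E[X²] = 0.6·35.28 + 0.4·22.6 = 30.208.
Var(X) = E[X²] − (E[X])² = 30.208 − 19.0096 = 11.1984.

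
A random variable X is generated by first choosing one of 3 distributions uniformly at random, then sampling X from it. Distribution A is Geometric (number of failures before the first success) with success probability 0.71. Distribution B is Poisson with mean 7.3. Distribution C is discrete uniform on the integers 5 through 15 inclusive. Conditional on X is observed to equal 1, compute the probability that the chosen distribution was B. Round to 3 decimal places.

0.023

Likelihoods P(X=1 | ·): A: 0.2059; B: 0.00493143; C: 0.
Posterior ∝ prior × likelihood. Numerator for B: 0.333333·0.00493143 = 0.00164381.
Normalizing constant: 0.333333·0.2059 + 0.333333·0.00493143 + 0.333333·0 = 0.0702771.
P(B | observation) = 0.00164381 / 0.0702771 = 0.0233904.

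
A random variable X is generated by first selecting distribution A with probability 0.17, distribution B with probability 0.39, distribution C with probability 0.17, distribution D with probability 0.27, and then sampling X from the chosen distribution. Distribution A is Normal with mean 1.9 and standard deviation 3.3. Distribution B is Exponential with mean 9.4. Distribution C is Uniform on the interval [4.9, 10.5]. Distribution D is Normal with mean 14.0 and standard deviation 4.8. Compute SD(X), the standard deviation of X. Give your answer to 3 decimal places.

Per component, A: μ=1.9, E[X²]=14.5; B: μ=9.4, E[X²]=176.72; C: μ=7.7, E[X²]=61.9033; D: μ=14, E[X²]=219.04.
E[X] = 0.17·1.9 + 0.39·9.4 + 0.17·7.7 + 0.27·14 = 9.078.
E[X²] = 0.17·14.5 + 0.39·176.72 + 0.17·61.9033 + 0.27·219.04 = 141.05.
Var(X) = E[X²] − (E[X])² = 141.05 − 82.4101 = 58.6401.
SD(X) = √58.6401 = 7.65768.

7.658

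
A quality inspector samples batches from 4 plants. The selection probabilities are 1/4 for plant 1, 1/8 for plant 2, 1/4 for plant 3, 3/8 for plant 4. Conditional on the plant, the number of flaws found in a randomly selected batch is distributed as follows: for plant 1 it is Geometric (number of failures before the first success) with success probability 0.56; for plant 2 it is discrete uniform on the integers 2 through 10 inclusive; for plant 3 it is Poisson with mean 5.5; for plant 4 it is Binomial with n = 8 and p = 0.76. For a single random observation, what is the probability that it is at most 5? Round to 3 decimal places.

Conditional on each plant, P(X ≤ 5): 1: 0.992744; 2: 0.444444; 3: 0.528919; 4: 0.296722.
By total probability, P(X ≤ 5) = 0.25·0.992744 + 0.125·0.444444 + 0.25·0.528919 + 0.375·0.296722 = 0.547242.

0.547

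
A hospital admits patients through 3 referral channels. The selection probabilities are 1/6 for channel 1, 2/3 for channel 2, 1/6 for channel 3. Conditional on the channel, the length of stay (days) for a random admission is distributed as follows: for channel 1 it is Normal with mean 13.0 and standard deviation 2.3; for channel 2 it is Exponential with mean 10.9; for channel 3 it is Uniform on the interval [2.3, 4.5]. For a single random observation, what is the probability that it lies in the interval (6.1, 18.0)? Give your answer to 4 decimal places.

Conditional on each channel, P(6.1 < X < 18.0): 1: 0.983794; 2: 0.379633; 3: 0.
By total probability, P(6.1 < X < 18.0) = 0.166667·0.983794 + 0.666667·0.379633 + 0.166667·0 = 0.417054.

0.4171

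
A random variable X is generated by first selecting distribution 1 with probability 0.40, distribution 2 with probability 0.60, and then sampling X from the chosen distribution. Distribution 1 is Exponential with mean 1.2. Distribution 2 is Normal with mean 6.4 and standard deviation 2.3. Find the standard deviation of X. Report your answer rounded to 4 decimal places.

Per component, 1: μ=1.2, E[X²]=2.88; 2: μ=6.4, E[X²]=46.25.
E[X] = 0.4·1.2 + 0.6·6.4 = 4.32.
E[X²] = 0.4·2.88 + 0.6·46.25 = 28.902.
Var(X) = E[X²] − (E[X])² = 28.902 − 18.6624 = 10.2396.
SD(X) = √10.2396 = 3.19994.

3.1999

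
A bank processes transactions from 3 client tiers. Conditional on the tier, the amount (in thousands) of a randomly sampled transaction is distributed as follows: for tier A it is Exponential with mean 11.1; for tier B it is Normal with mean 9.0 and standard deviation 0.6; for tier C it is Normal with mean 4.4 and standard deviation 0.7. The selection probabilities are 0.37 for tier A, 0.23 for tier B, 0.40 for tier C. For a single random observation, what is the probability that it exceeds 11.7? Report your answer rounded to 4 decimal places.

Conditional on each tier, P(X > 11.7): A: 0.348522; B: 3.39767e-06; C: 0.
By total probability, P(X > 11.7) = 0.37·0.348522 + 0.23·3.39767e-06 + 0.4·0 = 0.128954.

0.1290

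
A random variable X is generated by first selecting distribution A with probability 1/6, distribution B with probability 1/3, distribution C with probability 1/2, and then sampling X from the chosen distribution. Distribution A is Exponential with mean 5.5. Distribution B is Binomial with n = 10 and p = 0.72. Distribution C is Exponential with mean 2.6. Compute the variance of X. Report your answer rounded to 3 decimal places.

Per component, A: μ=5.5, E[X²]=60.5; B: μ=7.2, E[X²]=53.856; C: μ=2.6, E[X²]=13.52.
E[X] = 0.166667·5.5 + 0.333333·7.2 + 0.5·2.6 = 4.61667.
E[X²] = 0.166667·60.5 + 0.333333·53.856 + 0.5·13.52 = 34.7953.
Var(X) = E[X²] − (E[X])² = 34.7953 − 21.3136 = 13.4817.

13.482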